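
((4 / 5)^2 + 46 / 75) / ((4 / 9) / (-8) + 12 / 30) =564 / 155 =3.64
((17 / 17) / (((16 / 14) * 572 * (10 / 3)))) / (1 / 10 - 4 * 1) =-7 / 59488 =-0.00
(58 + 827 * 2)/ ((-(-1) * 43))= 1712/ 43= 39.81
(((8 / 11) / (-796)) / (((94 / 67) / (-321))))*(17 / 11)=365619 / 1131713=0.32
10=10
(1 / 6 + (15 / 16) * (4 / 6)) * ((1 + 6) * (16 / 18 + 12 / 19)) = 455 / 54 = 8.43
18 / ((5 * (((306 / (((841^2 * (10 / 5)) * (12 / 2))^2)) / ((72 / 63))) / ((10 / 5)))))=1152567735462144 / 595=1937088631028.81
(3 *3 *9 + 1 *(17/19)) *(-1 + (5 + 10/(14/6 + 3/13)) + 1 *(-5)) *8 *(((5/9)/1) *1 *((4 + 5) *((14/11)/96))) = 78967/627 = 125.94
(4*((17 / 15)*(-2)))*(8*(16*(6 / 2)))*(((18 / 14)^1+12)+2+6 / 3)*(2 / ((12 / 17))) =-17904128 / 105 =-170515.50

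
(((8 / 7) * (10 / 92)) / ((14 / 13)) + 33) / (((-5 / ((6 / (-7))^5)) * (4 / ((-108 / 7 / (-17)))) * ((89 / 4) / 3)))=94027423104 / 1003046549995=0.09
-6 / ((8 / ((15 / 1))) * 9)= -5 / 4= -1.25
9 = 9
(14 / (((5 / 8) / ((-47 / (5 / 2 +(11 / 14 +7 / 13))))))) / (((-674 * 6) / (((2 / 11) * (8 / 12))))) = 119756 / 14512905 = 0.01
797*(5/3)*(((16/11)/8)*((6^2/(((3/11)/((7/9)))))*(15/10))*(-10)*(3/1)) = -1115800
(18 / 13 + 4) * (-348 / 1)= -24360 / 13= -1873.85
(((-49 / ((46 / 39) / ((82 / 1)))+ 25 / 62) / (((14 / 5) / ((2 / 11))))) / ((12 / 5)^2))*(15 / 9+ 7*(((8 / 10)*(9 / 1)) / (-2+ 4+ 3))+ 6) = -2938598135 / 4312224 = -681.46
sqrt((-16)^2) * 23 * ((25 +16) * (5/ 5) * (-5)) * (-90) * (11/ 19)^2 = 821541600/ 361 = 2275738.50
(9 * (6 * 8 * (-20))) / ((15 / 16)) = -9216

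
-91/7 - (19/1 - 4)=-28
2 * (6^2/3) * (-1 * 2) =-48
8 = 8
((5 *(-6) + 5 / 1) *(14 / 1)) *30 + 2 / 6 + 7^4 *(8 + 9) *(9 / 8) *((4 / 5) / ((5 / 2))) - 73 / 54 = 4193.10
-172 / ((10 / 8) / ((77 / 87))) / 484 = -1204 / 4785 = -0.25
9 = 9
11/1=11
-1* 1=-1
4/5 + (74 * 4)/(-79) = -1164/395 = -2.95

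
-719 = -719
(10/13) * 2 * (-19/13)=-2.25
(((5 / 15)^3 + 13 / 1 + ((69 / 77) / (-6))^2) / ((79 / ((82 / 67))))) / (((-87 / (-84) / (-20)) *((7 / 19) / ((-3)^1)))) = 260569735400 / 8190753417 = 31.81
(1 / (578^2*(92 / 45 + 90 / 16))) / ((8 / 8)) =90 / 230601481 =0.00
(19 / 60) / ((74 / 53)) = 1007 / 4440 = 0.23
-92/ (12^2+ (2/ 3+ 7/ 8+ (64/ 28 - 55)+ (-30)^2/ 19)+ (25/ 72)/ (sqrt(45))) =-532235238696/ 811055825795+ 87878952 *sqrt(5)/ 811055825795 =-0.66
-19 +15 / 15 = -18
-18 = -18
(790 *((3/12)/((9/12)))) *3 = 790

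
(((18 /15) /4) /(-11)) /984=-1 /36080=-0.00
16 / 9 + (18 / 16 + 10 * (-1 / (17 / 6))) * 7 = -18425 / 1224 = -15.05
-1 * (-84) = 84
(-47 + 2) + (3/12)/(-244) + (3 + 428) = 376735/976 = 386.00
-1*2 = -2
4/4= 1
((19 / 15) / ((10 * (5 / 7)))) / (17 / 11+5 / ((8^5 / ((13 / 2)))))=6848512 / 59722875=0.11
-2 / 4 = -1 / 2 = -0.50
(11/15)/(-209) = -1/285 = -0.00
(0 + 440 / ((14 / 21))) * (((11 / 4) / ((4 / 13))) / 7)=23595 / 28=842.68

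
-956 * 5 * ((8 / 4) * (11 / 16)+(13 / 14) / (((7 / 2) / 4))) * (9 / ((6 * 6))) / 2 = -1141225 / 784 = -1455.64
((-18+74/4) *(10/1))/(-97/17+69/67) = -5695/5326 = -1.07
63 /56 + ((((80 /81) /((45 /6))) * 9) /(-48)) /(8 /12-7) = 4633 /4104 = 1.13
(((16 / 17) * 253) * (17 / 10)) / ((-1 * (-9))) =44.98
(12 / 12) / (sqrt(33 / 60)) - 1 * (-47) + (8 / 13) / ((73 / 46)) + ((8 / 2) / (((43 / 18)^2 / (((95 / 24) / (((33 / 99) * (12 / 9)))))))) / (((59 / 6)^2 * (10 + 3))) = 2 * sqrt(55) / 11 + 22267714153 / 469854937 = 48.74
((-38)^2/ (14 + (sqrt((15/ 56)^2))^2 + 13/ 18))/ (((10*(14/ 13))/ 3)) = 56766528/ 2087725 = 27.19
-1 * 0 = 0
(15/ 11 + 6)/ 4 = 81/ 44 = 1.84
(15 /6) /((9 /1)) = 5 /18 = 0.28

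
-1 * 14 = -14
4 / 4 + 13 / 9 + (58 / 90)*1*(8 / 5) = 782 / 225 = 3.48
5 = 5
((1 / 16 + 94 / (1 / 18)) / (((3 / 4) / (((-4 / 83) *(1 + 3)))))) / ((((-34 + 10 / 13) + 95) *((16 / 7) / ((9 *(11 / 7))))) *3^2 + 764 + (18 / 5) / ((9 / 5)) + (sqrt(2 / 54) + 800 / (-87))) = -117280519941624 / 228314309180449 + 15391433668 *sqrt(3) / 228314309180449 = -0.51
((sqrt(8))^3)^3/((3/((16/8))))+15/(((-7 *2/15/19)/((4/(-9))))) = 950/7+16384 *sqrt(2)/3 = 7859.21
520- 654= -134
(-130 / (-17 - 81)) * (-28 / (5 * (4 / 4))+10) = 286 / 49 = 5.84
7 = 7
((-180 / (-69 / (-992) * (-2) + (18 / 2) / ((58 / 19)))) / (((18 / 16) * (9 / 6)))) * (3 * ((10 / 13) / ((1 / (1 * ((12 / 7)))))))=-184115200 / 1225679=-150.21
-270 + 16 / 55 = -14834 / 55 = -269.71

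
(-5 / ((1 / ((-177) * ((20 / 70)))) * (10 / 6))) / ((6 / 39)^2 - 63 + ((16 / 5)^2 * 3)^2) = 112173750 / 651198667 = 0.17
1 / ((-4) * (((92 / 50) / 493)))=-66.98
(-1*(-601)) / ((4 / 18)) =5409 / 2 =2704.50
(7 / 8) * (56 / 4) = 49 / 4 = 12.25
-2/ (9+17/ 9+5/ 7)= -126/ 731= -0.17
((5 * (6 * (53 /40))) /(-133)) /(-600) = 53 /106400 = 0.00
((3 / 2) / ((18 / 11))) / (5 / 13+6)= 143 / 996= 0.14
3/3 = 1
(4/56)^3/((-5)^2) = 1/68600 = 0.00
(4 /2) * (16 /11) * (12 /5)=384 /55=6.98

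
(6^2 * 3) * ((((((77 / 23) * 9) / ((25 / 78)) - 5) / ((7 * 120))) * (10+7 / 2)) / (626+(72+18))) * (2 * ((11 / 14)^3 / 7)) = 16552977507 / 553555352000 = 0.03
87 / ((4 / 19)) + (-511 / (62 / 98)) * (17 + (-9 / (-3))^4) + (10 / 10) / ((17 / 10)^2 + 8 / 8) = -3798201105 / 48236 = -78742.04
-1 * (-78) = 78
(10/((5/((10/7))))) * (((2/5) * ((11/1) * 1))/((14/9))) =396/49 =8.08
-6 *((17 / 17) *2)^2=-24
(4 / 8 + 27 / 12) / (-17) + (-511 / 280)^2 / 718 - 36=-706134207 / 19529600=-36.16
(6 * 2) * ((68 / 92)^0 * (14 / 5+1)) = 228 / 5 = 45.60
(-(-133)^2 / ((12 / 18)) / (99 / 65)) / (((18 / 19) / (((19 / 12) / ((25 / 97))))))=-8052404269 / 71280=-112968.63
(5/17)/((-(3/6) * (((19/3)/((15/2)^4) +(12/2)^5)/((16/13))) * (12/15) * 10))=-0.00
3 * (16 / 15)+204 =207.20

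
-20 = -20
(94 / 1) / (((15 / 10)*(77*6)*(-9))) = -94 / 6237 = -0.02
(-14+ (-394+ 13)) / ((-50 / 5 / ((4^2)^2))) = 10112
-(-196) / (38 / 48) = 4704 / 19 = 247.58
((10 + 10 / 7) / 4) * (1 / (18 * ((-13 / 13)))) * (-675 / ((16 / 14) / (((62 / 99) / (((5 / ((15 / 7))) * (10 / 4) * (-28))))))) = -775 / 2156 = -0.36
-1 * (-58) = 58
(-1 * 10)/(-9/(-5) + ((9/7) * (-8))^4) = -120050/134390889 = -0.00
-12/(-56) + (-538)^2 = 289444.21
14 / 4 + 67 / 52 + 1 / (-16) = 983 / 208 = 4.73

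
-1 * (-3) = 3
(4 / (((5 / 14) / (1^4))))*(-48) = -2688 / 5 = -537.60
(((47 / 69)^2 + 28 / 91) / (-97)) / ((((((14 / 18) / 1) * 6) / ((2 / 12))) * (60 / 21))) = -47761 / 480289680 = -0.00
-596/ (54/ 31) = -9238/ 27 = -342.15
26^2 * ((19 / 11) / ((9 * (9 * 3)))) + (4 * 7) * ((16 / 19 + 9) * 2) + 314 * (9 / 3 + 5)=155812636 / 50787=3067.96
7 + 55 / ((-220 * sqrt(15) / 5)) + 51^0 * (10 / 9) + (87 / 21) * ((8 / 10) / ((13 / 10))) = 10.34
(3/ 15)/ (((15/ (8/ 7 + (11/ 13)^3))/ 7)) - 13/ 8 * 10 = -10602803/ 659100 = -16.09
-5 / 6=-0.83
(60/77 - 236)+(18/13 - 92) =-326162/1001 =-325.84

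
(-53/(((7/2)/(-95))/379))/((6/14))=3816530/3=1272176.67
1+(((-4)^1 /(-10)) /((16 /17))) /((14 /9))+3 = 2393 /560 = 4.27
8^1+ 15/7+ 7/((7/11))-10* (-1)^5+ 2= 232/7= 33.14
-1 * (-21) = 21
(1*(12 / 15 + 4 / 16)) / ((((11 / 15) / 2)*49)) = 9 / 154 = 0.06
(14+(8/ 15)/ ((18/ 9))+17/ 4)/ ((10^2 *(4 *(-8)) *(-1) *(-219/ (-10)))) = 1111/ 4204800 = 0.00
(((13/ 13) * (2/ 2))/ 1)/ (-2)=-1/ 2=-0.50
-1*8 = -8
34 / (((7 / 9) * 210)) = 0.21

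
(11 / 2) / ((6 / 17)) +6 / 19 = 3625 / 228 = 15.90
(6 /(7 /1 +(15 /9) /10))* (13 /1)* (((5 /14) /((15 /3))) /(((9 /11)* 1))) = 286 /301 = 0.95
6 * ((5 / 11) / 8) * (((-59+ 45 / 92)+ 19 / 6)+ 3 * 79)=250685 / 4048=61.93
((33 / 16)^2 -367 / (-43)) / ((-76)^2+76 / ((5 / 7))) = 703895 / 323767296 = 0.00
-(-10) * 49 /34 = 245 /17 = 14.41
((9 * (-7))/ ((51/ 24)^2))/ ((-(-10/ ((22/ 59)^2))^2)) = 236130048/ 87547933225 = 0.00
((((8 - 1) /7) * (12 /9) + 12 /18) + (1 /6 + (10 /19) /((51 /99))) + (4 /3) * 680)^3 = 5482490447461619899 /7278825672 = 753210846.71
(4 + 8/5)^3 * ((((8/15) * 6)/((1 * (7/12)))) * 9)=5419008/625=8670.41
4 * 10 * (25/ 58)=500/ 29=17.24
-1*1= -1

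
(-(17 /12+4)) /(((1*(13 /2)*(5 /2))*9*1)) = -1 /27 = -0.04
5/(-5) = -1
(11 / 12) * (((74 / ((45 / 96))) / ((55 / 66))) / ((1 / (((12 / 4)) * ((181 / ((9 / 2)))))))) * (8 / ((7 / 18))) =75435008 / 175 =431057.19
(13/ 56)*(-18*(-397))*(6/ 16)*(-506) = -35254791/ 112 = -314774.92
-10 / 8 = -5 / 4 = -1.25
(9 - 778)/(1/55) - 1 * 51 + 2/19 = -804572/19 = -42345.89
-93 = -93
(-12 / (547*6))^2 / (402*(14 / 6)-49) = 4 / 265996801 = 0.00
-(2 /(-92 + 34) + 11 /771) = 452 /22359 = 0.02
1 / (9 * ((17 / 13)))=13 / 153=0.08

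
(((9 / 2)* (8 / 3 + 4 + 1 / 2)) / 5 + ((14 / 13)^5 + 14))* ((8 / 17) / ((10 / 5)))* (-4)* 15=-1951383804 / 6311981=-309.16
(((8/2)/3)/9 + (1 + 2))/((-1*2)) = -85/54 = -1.57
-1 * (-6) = 6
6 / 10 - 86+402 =1583 / 5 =316.60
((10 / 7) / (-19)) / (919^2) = -10 / 112326613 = -0.00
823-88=735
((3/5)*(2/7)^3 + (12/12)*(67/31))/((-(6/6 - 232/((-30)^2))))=-5204205/1775711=-2.93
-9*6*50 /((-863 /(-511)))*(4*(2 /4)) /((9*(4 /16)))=-1226400 /863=-1421.09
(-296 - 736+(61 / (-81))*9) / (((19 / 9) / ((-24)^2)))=-5385024 / 19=-283422.32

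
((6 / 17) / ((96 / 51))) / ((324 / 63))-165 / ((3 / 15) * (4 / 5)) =-197993 / 192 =-1031.21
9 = 9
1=1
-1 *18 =-18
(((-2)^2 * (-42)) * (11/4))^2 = 213444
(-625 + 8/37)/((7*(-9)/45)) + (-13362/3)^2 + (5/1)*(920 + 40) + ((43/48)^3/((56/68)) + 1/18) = 1136759921674031/57286656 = 19843363.20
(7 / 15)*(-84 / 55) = -196 / 275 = -0.71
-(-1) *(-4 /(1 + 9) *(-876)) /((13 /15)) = 5256 /13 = 404.31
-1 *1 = -1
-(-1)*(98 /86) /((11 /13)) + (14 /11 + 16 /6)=7501 /1419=5.29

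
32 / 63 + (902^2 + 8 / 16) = 102514231 / 126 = 813605.01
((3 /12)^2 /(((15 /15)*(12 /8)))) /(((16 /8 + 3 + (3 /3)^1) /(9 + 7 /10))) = 97 /1440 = 0.07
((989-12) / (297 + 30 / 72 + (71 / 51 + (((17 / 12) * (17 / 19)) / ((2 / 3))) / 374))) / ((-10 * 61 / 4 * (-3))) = 111080992 / 15543080295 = 0.01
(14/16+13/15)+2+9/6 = 629/120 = 5.24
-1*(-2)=2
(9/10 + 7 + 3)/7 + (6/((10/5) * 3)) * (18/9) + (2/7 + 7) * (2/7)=2763/490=5.64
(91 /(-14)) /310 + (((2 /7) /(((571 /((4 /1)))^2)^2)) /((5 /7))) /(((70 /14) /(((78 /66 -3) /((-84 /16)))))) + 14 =13.98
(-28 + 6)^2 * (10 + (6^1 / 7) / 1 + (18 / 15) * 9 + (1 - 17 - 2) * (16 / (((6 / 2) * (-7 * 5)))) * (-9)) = -51304 / 35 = -1465.83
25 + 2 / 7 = 177 / 7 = 25.29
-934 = -934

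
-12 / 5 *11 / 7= -132 / 35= -3.77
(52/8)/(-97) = -13/194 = -0.07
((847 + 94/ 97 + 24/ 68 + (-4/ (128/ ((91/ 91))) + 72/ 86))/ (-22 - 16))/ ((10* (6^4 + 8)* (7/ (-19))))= 1926691749/ 414233021440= 0.00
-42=-42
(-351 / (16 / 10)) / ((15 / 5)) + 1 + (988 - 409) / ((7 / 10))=42281 / 56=755.02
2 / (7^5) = 2 / 16807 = 0.00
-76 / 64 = -19 / 16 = -1.19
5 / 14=0.36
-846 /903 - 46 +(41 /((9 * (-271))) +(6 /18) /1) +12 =-25416152 /734139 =-34.62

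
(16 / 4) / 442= 2 / 221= 0.01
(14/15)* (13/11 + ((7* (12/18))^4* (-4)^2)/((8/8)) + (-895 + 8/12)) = 83515852/13365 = 6248.85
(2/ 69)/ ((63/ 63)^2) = 0.03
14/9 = 1.56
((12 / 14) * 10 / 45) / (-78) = -2 / 819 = -0.00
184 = 184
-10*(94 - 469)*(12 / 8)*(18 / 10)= 10125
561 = 561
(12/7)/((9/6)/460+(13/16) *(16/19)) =209760/84119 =2.49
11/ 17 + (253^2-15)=1087909/ 17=63994.65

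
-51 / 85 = -3 / 5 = -0.60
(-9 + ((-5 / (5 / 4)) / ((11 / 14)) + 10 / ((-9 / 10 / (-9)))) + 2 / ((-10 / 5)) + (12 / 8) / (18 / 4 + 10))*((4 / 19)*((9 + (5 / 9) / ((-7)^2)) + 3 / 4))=466962061 / 2672901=174.70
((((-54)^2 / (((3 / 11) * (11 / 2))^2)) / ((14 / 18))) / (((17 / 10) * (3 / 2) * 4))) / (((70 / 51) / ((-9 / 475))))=-52488 / 23275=-2.26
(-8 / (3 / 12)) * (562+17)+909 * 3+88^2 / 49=-766505 / 49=-15642.96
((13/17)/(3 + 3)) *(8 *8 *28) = 11648/51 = 228.39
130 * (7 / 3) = 910 / 3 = 303.33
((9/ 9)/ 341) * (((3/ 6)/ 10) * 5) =1/ 1364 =0.00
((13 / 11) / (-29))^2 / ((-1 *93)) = -169 / 9463773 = -0.00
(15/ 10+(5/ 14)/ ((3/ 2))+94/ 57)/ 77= 901/ 20482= 0.04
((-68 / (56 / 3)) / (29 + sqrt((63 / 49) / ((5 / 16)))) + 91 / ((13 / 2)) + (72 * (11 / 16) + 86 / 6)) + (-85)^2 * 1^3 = 18 * sqrt(35) / 12061 + 37747693 / 5169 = 7302.72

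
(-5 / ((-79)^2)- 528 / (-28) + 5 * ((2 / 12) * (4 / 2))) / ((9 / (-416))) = -1118942656 / 1179549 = -948.62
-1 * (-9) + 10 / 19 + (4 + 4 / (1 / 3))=485 / 19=25.53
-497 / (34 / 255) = -7455 / 2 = -3727.50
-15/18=-5/6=-0.83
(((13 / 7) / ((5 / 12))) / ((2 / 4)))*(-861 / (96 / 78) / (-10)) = 62361 / 100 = 623.61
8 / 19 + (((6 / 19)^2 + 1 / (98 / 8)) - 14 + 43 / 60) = -12.68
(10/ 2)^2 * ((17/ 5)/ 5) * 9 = 153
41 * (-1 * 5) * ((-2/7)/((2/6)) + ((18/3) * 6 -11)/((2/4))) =-70520/7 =-10074.29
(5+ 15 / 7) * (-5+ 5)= 0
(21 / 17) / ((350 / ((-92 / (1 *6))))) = -23 / 425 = -0.05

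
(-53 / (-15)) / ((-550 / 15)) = -53 / 550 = -0.10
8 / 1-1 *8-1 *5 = -5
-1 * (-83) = 83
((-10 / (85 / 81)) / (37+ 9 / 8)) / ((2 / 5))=-648 / 1037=-0.62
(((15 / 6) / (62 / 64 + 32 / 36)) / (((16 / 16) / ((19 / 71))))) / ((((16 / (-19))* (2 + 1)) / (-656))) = 710448 / 7597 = 93.52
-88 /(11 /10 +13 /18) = -48.29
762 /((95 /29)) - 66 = 15828 /95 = 166.61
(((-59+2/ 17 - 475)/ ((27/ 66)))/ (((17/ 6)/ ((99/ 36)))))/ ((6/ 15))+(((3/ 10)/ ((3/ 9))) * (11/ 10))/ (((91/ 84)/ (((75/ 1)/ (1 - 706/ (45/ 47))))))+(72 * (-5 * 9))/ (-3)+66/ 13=-777477427481/ 373487127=-2081.67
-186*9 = -1674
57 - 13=44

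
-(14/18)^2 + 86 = 6917/81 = 85.40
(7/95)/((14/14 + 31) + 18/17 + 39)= 17/16625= 0.00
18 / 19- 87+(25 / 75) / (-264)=-1294939 / 15048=-86.05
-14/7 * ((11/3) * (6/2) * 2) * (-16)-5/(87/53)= 700.95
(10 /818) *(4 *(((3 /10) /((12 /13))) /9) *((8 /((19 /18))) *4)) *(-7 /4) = -728 /7771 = -0.09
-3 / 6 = -1 / 2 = -0.50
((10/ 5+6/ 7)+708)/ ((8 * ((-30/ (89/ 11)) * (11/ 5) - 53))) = -55358/ 38101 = -1.45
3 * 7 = 21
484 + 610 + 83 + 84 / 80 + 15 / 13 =306593 / 260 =1179.20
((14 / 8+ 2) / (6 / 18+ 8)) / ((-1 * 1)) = -9 / 20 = -0.45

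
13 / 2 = 6.50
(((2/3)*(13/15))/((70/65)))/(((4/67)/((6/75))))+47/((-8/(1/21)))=27667/63000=0.44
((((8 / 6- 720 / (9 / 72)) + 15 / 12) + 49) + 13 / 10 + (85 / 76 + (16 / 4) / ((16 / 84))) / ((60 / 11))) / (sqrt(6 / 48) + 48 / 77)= -16019671976 / 1187785 + 154189342769 * sqrt(2) / 28506840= -5837.74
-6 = -6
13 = 13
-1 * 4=-4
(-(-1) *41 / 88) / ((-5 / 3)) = -123 / 440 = -0.28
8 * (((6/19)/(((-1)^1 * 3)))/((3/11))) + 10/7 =-662/399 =-1.66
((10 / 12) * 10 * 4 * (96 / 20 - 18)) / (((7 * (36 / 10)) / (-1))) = 1100 / 63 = 17.46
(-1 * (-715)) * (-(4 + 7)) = -7865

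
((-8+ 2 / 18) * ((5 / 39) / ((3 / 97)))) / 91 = -34435 / 95823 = -0.36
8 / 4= 2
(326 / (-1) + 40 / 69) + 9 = -21833 / 69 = -316.42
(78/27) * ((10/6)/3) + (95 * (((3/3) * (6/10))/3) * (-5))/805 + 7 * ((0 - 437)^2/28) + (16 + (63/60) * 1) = 6228484223/130410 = 47760.79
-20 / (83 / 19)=-380 / 83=-4.58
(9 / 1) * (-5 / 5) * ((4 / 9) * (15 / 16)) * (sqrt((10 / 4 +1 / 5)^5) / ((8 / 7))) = -45927 * sqrt(30) / 6400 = -39.31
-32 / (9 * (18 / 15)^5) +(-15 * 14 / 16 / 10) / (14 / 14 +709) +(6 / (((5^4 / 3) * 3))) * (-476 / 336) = -4485476219 / 3105540000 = -1.44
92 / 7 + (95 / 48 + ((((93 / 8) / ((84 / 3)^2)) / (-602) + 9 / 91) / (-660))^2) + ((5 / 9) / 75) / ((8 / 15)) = 15885038521337200957361 / 1049493269041407590400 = 15.14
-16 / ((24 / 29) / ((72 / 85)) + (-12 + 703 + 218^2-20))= -0.00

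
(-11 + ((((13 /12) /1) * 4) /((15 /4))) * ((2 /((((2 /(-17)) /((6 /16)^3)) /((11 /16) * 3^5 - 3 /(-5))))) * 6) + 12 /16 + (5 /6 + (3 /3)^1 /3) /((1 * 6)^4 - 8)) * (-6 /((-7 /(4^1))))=-1858917533 /515200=-3608.15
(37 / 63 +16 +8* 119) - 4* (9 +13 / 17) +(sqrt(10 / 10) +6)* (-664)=-3982483 / 1071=-3718.47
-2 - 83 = -85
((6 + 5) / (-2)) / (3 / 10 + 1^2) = -4.23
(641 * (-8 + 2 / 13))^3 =-279495360922968 / 2197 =-127216823360.48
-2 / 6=-1 / 3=-0.33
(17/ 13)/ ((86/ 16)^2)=1088/ 24037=0.05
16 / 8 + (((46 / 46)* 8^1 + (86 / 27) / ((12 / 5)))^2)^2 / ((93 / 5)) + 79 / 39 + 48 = 458.92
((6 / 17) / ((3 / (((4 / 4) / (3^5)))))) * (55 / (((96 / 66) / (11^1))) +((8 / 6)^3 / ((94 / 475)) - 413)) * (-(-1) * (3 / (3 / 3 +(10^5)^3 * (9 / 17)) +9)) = 2044190250000005148331 / 31453434000000059412042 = 0.06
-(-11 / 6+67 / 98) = 169 / 147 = 1.15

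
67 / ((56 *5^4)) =67 / 35000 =0.00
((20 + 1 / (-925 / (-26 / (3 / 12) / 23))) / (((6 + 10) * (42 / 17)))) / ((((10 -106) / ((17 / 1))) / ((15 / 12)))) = -10249963 / 91499520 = -0.11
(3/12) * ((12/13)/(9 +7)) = 3/208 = 0.01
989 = 989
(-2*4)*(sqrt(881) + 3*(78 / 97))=-8*sqrt(881) - 1872 / 97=-256.75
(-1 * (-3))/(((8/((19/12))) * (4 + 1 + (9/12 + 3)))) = 0.07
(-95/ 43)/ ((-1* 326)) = 95/ 14018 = 0.01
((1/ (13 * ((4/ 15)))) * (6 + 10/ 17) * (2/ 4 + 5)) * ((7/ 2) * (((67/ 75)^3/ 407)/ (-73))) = -14737387/ 16788403125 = -0.00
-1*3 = -3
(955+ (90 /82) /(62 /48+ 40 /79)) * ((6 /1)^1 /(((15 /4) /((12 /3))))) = 854814176 /139769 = 6115.91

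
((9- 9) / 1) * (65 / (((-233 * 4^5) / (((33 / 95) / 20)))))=0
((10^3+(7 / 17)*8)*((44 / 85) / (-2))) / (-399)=375232 / 576555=0.65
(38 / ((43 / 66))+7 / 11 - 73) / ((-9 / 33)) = 6640 / 129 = 51.47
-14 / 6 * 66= -154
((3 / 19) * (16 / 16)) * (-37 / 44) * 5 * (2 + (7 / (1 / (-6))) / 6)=2775 / 836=3.32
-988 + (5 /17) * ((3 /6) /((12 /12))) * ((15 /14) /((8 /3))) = -3762079 /3808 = -987.94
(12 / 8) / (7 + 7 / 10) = 15 / 77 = 0.19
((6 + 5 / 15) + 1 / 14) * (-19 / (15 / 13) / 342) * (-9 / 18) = 3497 / 22680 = 0.15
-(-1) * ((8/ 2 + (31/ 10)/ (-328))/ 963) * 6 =4363/ 175480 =0.02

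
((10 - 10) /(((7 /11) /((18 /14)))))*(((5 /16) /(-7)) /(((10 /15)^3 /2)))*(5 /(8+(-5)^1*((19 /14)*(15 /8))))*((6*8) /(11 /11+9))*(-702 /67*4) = 0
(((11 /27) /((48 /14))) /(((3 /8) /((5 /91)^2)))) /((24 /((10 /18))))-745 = -46259510105 /62093304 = -745.00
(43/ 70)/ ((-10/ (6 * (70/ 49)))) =-129/ 245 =-0.53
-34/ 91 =-0.37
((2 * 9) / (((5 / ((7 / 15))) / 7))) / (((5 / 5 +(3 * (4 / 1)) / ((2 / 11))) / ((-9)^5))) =-17360406 / 1675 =-10364.42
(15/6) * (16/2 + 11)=95/2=47.50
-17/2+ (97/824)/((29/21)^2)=-5847587/692984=-8.44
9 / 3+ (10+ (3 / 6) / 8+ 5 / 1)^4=51477.04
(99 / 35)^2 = 9801 / 1225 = 8.00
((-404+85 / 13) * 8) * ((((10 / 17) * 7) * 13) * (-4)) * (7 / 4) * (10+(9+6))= 506366000 / 17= 29786235.29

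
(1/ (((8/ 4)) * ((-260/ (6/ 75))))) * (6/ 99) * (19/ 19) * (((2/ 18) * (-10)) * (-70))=-14/ 19305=-0.00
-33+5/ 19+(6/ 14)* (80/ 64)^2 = -68239/ 2128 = -32.07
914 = 914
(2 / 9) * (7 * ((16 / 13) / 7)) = 32 / 117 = 0.27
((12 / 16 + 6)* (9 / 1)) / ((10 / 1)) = 243 / 40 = 6.08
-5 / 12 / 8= -5 / 96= -0.05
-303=-303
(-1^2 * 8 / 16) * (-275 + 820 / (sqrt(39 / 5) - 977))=205 * sqrt(195) / 2386303 + 658236175 / 4772606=137.92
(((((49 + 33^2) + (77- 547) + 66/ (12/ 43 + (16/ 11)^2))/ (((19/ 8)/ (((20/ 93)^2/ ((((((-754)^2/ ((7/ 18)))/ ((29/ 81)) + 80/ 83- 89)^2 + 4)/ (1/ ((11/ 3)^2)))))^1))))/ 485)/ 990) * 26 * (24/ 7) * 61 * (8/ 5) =96964326564671488/ 88556397594544924176264150472575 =0.00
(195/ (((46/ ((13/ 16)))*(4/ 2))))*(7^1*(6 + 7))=230685/ 1472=156.72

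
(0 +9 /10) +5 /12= 79 /60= 1.32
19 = 19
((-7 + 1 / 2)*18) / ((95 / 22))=-2574 / 95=-27.09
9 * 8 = 72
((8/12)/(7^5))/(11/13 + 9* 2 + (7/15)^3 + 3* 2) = 14625/9198336644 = 0.00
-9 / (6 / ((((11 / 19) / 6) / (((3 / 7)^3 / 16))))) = -15092 / 513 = -29.42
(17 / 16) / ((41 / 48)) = 1.24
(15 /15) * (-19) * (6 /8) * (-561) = 31977 /4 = 7994.25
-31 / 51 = -0.61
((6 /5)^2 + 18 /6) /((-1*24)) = -37 /200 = -0.18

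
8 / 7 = 1.14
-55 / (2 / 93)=-5115 / 2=-2557.50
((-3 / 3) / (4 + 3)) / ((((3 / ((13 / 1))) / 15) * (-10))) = 13 / 14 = 0.93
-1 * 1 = -1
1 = 1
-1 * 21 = -21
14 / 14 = 1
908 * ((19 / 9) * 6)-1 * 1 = 34501 / 3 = 11500.33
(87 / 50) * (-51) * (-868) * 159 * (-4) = -1224718488 / 25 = -48988739.52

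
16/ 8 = 2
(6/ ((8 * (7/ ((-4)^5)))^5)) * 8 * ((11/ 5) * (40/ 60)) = -12094627905536/ 84035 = -143923697.33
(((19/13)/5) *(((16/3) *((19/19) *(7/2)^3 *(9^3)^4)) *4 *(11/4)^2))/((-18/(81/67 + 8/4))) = -354689143850017053/3484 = -101805150358787.90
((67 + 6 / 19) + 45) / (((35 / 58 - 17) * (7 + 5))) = -30943 / 54207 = -0.57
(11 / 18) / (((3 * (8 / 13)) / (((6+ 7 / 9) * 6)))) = 8723 / 648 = 13.46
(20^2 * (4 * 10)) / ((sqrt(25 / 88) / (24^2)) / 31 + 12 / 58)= 78112449626112000 / 1010074758623 - 2402703360000 * sqrt(22) / 1010074758623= 77322.18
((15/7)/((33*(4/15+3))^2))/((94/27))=10125/191162818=0.00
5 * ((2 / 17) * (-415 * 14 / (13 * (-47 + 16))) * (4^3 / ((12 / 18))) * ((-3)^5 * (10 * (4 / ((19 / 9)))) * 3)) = -1463785344000 / 130169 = -11245268.41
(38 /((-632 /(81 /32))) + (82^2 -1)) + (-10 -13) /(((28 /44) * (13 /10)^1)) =6160727407 /920192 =6695.05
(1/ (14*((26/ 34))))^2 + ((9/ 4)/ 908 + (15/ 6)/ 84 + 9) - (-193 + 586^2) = -30966314048311/ 90229776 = -343193.96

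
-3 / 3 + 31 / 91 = -60 / 91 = -0.66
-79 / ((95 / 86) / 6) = -40764 / 95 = -429.09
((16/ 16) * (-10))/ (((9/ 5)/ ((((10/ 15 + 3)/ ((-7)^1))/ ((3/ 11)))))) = 6050/ 567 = 10.67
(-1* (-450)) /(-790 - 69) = -450 /859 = -0.52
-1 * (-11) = 11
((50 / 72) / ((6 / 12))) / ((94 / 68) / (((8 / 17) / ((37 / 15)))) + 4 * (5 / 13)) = 13000 / 82221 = 0.16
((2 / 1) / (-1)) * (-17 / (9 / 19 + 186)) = 646 / 3543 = 0.18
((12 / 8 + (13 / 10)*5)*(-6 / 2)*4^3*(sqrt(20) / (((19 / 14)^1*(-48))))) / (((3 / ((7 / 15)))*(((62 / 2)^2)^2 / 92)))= 577024*sqrt(5) / 789610455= 0.00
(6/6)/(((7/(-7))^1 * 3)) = -1/3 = -0.33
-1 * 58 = -58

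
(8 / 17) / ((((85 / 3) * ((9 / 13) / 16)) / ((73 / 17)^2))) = 7.08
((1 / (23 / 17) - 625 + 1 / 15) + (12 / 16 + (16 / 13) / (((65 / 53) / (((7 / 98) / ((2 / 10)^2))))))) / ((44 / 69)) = -1014871999 / 1041040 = -974.86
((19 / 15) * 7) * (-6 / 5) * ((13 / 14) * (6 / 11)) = -1482 / 275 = -5.39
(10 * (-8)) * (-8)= 640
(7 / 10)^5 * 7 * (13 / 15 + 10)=19176787 / 1500000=12.78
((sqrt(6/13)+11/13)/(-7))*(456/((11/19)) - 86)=-7718/91 - 7718*sqrt(78)/1001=-152.91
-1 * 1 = -1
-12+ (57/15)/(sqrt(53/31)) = -12+ 19* sqrt(1643)/265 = -9.09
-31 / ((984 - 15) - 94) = -31 / 875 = -0.04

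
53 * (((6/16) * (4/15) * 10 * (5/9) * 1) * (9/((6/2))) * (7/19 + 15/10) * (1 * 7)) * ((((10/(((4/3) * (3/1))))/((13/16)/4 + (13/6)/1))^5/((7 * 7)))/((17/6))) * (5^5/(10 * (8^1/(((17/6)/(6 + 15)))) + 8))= 56.54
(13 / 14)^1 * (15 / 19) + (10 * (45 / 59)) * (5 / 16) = 195645 / 62776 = 3.12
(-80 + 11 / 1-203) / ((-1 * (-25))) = -272 / 25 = -10.88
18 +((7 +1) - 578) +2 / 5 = -2758 / 5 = -551.60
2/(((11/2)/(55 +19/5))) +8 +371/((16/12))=67679/220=307.63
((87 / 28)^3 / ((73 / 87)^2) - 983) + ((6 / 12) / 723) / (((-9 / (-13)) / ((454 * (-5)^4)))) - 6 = -662.95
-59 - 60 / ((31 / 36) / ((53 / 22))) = -77359 / 341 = -226.86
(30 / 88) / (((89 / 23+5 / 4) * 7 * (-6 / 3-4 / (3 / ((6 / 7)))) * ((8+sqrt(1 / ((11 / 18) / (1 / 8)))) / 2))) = -3680 / 4847689+690 * sqrt(11) / 53324579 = -0.00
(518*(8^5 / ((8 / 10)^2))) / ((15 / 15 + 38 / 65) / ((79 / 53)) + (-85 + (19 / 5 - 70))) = -136188416000 / 770953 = -176649.44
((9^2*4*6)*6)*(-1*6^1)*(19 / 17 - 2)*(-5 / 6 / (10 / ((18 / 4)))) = -393660 / 17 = -23156.47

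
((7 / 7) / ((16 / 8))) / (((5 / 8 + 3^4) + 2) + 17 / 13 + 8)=52 / 9665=0.01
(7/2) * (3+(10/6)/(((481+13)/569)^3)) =14042588707/723322704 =19.41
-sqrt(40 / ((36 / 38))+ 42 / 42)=-sqrt(389) / 3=-6.57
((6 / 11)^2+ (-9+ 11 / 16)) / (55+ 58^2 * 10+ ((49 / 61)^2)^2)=-0.00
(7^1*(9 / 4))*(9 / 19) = 7.46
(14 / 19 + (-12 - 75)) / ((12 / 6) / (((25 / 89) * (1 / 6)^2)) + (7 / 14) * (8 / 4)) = -40975 / 122227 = -0.34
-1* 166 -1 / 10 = -1661 / 10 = -166.10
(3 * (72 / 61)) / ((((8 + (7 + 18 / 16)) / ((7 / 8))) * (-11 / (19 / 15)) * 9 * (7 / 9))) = -456 / 144265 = -0.00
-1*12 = -12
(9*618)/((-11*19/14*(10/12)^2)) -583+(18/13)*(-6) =-76606799/67925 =-1127.81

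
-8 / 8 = -1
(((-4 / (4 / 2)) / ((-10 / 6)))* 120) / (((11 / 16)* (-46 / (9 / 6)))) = -1728 / 253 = -6.83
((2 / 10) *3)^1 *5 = 3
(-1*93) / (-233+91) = 93 / 142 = 0.65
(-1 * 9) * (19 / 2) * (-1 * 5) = 855 / 2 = 427.50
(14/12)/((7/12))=2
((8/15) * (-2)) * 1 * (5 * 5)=-80/3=-26.67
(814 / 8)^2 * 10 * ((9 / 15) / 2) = 496947 / 16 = 31059.19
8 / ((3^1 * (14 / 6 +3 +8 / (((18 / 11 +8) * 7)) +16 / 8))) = 1484 / 4147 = 0.36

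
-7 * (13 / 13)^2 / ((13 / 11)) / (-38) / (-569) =-77 / 281086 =-0.00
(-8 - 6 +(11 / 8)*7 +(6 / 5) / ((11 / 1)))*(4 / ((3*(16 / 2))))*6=-1877 / 440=-4.27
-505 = -505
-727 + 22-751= -1456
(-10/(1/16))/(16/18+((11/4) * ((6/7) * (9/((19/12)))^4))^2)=-149795026021620/5669053016873564497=-0.00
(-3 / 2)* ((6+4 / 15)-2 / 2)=-79 / 10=-7.90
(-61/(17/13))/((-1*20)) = 793/340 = 2.33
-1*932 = -932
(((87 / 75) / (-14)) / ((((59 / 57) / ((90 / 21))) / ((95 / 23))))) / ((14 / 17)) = -1601757 / 930902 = -1.72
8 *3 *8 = 192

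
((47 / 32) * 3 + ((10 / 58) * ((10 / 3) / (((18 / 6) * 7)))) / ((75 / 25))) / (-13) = -774421 / 2280096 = -0.34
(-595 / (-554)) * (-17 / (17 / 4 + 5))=-1.97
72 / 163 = 0.44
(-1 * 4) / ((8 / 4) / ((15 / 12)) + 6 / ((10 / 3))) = -20 / 17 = -1.18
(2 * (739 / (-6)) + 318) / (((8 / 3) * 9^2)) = 215 / 648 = 0.33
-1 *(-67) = 67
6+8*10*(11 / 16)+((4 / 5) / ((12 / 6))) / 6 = 916 / 15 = 61.07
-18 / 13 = -1.38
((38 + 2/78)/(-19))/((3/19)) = -1483/117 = -12.68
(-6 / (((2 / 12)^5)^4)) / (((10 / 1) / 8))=-17549560512302284.80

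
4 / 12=0.33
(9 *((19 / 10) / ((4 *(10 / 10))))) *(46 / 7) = 3933 / 140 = 28.09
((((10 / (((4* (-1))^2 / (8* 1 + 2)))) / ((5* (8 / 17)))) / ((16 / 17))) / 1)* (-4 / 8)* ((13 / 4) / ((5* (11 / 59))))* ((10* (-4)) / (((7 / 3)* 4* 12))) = 1108315 / 630784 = 1.76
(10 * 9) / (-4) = -45 / 2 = -22.50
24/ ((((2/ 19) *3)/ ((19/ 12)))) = 361/ 3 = 120.33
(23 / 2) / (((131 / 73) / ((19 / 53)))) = 31901 / 13886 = 2.30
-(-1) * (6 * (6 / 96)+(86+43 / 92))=15979 / 184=86.84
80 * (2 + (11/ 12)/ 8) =1015/ 6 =169.17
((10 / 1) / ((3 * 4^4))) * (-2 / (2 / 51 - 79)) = 85 / 257728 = 0.00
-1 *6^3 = -216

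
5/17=0.29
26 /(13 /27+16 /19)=13338 /679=19.64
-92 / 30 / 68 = -23 / 510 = -0.05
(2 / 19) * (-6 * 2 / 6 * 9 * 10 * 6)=-2160 / 19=-113.68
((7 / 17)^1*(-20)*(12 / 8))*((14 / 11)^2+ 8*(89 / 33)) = -589400 / 2057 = -286.53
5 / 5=1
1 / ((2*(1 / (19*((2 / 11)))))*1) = 19 / 11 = 1.73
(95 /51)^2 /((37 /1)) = 9025 /96237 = 0.09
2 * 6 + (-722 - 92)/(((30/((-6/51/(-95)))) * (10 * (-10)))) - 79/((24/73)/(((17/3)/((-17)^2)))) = 105941759/14535000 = 7.29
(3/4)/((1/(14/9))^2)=49/27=1.81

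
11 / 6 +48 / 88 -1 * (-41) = 2863 / 66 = 43.38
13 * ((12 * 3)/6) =78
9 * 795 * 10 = 71550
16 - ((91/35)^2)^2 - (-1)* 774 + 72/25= 466989/625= 747.18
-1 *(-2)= 2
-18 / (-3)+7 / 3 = 25 / 3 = 8.33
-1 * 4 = -4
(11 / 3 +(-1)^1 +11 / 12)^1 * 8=86 / 3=28.67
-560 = -560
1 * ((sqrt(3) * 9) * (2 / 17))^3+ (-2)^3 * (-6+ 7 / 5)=17496 * sqrt(3) / 4913+ 184 / 5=42.97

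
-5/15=-1/3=-0.33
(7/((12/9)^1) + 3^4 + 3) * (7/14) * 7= 2499/8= 312.38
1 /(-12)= -1 /12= -0.08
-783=-783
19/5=3.80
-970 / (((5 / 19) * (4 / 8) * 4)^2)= -35017 / 10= -3501.70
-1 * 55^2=-3025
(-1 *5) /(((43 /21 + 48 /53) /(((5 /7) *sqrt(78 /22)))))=-3975 *sqrt(429) /36157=-2.28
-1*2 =-2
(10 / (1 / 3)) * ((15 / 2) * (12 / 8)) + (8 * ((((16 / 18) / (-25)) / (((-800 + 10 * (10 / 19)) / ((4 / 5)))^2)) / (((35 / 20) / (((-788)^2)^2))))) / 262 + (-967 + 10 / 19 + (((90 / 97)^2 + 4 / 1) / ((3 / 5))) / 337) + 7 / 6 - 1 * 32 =-3995191559254669200741551 / 4428460188311340234375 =-902.16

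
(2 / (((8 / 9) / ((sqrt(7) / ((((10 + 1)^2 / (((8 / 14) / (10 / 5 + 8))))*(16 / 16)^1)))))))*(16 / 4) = 18*sqrt(7) / 4235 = 0.01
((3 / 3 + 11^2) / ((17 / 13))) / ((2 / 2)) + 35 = 128.29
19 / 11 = 1.73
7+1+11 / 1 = 19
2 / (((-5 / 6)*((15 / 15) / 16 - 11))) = 192 / 875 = 0.22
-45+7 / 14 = -89 / 2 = -44.50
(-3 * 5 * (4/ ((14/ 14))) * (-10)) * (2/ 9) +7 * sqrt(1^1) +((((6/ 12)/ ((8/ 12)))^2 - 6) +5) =139.90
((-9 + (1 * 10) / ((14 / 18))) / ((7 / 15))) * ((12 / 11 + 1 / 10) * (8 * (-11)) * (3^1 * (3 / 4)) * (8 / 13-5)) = 5443443 / 637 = 8545.44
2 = 2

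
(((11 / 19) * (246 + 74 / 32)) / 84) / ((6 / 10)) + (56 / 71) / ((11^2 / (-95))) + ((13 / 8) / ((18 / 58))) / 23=4138818907 / 1681911616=2.46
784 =784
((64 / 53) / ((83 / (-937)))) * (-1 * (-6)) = -359808 / 4399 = -81.79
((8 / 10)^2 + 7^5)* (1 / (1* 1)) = 420191 / 25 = 16807.64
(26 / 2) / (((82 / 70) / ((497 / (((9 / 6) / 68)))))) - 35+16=30752023 / 123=250016.45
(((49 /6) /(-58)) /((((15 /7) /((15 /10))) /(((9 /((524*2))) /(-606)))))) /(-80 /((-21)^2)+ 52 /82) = 6201783 /2010214408960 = 0.00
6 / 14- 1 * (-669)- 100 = 3986 / 7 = 569.43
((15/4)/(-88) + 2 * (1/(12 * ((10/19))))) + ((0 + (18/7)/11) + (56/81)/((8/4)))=851723/997920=0.85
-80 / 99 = -0.81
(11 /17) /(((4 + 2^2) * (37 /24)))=33 /629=0.05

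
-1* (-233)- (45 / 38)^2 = 334427 / 1444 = 231.60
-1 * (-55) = 55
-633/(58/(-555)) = 351315/58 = 6057.16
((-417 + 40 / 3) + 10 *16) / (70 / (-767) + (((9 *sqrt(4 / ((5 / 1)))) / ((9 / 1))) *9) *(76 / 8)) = -24512237763 *sqrt(5) / 17202134149 - 196236950 / 51606402447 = -3.19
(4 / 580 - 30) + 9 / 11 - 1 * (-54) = 39596 / 1595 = 24.83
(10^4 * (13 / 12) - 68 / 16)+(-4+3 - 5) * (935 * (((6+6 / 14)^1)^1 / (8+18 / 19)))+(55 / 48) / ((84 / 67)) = 3916387 / 576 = 6799.28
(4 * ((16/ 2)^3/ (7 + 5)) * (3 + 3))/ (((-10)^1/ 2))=-1024/ 5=-204.80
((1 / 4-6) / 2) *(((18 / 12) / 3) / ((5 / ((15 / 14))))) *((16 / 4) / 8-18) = 5.39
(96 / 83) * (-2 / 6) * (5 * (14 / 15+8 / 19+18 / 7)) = -250624 / 33117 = -7.57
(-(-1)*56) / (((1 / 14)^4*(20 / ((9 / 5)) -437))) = -19361664 / 3833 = -5051.31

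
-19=-19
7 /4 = 1.75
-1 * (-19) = 19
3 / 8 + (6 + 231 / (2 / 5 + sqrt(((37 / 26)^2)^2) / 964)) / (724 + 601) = 11292201339 / 13887833800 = 0.81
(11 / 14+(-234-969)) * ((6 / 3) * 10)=-24044.29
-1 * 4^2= -16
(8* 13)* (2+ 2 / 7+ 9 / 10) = 331.31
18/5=3.60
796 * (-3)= -2388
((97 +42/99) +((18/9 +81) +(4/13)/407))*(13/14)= 1431943/8547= 167.54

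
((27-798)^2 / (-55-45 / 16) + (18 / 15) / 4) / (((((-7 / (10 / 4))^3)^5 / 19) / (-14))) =-441173807373046875 / 822288505091293184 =-0.54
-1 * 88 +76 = -12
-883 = -883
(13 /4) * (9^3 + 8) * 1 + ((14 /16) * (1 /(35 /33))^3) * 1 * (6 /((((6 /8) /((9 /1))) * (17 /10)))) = 202111789 /83300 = 2426.31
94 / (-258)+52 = 6661 / 129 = 51.64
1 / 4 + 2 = 9 / 4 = 2.25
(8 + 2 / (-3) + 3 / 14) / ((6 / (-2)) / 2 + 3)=317 / 63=5.03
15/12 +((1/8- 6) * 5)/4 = -195/32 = -6.09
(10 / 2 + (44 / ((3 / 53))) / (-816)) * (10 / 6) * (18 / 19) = 12385 / 1938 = 6.39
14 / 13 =1.08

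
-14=-14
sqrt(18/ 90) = sqrt(5)/ 5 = 0.45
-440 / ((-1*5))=88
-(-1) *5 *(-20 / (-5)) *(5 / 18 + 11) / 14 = 145 / 9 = 16.11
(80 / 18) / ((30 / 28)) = 112 / 27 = 4.15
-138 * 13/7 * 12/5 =-21528/35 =-615.09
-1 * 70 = -70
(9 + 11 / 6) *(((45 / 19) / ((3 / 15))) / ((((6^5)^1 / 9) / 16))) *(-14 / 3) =-11375 / 1026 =-11.09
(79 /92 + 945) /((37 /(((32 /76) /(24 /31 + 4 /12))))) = 16185534 /1665407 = 9.72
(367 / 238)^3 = 49430863 / 13481272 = 3.67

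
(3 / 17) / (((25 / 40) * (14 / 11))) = 132 / 595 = 0.22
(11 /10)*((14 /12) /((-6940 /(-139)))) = 0.03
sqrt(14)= 3.74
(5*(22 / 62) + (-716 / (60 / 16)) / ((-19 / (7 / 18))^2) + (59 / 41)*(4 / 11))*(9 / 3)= 13598243011 / 2044092105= 6.65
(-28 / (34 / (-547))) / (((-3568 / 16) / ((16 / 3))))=-122528 / 11373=-10.77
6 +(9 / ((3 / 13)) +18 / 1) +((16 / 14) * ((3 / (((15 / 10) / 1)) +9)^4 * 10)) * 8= 9370681 / 7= 1338668.71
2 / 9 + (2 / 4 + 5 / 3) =43 / 18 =2.39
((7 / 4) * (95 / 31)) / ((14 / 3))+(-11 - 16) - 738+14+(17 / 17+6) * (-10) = -203323 / 248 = -819.85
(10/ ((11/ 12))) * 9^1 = 1080/ 11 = 98.18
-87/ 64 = -1.36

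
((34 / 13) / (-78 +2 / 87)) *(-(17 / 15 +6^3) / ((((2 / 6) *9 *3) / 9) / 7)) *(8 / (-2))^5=-179838512 / 3445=-52202.76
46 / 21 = 2.19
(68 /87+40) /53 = 3548 /4611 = 0.77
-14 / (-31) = 14 / 31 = 0.45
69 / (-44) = -69 / 44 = -1.57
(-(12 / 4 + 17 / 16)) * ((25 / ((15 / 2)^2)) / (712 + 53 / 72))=-130 / 51317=-0.00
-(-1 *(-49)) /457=-49 /457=-0.11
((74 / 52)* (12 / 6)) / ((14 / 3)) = 111 / 182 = 0.61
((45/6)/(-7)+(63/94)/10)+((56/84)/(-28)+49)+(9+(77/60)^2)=69428021/1184400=58.62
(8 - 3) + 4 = 9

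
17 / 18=0.94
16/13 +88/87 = 2536/1131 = 2.24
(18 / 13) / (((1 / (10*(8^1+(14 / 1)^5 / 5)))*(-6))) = -3227184 / 13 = -248244.92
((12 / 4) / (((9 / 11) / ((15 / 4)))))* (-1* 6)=-165 / 2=-82.50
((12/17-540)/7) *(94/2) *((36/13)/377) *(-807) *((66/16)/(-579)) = -152.92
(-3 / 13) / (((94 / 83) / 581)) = -144669 / 1222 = -118.39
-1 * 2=-2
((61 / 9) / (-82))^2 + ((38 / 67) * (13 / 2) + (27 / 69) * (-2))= 2443015961 / 839296404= 2.91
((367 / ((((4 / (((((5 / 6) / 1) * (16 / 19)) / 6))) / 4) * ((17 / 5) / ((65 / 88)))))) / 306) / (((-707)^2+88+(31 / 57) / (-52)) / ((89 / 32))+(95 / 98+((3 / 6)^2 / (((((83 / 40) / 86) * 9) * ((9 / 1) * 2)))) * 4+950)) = 2806253893625 / 16640412108466779754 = 0.00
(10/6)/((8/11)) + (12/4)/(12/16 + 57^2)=2.29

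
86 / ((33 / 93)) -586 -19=-362.64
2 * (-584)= -1168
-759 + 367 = -392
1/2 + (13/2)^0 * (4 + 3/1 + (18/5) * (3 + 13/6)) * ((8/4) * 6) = 3077/10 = 307.70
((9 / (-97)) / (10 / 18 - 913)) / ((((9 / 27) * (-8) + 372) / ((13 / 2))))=3159 / 1765185824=0.00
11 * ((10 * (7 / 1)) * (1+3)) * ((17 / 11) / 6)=2380 / 3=793.33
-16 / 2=-8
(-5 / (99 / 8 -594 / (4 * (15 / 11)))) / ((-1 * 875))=-8 / 135135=-0.00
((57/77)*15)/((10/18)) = 1539/77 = 19.99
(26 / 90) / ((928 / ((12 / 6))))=13 / 20880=0.00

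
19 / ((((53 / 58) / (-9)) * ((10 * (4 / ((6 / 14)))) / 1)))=-14877 / 7420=-2.00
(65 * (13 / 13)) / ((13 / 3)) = 15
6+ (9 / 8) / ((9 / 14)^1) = 31 / 4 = 7.75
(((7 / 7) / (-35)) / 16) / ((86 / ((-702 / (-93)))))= -117 / 746480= -0.00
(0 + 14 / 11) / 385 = 0.00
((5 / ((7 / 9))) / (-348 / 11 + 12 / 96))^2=15681600 / 376786921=0.04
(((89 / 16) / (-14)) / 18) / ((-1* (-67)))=-89 / 270144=-0.00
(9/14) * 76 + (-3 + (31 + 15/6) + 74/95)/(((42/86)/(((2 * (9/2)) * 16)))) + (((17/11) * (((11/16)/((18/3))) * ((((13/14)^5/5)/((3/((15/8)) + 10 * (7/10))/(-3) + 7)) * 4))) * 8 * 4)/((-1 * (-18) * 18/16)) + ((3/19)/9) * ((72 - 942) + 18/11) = 1632898217720729/176405935860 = 9256.48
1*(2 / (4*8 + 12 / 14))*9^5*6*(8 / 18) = 1102248 / 115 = 9584.77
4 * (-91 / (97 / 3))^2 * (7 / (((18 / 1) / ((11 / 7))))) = 182182 / 9409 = 19.36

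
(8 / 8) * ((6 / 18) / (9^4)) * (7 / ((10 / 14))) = 49 / 98415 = 0.00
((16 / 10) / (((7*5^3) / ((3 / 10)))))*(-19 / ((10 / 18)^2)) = -18468 / 546875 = -0.03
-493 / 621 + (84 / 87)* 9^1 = 142195 / 18009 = 7.90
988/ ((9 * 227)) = 988/ 2043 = 0.48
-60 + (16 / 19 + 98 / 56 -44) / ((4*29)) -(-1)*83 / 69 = -35983655 / 608304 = -59.15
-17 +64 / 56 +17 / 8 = -769 / 56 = -13.73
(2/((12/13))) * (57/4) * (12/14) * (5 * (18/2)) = 33345/28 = 1190.89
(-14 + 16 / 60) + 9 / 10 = -77 / 6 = -12.83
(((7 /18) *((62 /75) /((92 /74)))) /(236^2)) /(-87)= -8029 /150454389600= -0.00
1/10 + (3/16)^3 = 2183/20480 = 0.11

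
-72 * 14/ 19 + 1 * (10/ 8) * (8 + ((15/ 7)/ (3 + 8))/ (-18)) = -43.07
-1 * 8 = -8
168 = 168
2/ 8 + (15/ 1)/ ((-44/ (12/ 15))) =-1/ 44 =-0.02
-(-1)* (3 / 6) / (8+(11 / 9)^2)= 81 / 1538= 0.05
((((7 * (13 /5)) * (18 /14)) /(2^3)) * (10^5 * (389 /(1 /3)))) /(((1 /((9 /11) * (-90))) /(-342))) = 94560084450000 /11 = 8596371313636.36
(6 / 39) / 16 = 0.01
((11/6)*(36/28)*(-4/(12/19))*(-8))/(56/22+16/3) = 6897/455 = 15.16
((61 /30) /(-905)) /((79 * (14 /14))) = -61 /2144850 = -0.00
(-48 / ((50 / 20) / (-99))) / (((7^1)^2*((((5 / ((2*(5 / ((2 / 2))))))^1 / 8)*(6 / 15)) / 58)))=4409856 / 49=89997.06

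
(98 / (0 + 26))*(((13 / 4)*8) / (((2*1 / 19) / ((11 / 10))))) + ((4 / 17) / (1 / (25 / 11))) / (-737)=1024.10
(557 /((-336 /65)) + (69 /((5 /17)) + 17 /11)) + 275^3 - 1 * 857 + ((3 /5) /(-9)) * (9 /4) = 384312782561 /18480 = 20796146.24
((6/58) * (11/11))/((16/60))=45/116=0.39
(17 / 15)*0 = 0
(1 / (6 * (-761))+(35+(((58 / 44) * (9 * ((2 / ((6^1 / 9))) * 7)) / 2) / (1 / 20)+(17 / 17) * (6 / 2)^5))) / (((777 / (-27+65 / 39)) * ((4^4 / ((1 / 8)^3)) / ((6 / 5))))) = -2642786893 / 3196977315840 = -0.00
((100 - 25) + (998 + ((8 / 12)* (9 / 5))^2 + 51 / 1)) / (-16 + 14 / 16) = -225088 / 3025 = -74.41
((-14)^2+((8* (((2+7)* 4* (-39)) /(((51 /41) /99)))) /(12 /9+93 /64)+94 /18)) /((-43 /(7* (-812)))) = -42380545.76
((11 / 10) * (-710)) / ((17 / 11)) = -505.35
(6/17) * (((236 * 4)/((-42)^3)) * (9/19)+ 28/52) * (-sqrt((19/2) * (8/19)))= -541292/1440257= -0.38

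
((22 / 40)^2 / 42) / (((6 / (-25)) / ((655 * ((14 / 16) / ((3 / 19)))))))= -1505845 / 13824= -108.93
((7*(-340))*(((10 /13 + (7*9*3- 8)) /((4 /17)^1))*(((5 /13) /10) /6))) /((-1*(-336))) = -35.08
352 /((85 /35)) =2464 /17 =144.94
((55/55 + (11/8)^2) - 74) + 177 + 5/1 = 7097/64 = 110.89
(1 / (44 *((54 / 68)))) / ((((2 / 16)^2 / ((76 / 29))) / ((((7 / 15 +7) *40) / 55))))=37044224 / 1421145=26.07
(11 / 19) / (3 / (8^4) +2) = 4096 / 14155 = 0.29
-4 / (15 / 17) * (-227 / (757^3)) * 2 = 30872 / 6506971395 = 0.00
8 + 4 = 12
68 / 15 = 4.53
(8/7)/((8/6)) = 6/7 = 0.86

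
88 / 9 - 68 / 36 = 71 / 9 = 7.89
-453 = -453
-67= -67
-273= -273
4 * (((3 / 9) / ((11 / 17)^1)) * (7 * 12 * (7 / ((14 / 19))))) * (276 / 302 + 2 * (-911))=-4973910592 / 1661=-2994527.75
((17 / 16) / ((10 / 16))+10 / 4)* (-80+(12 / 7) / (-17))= -28596 / 85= -336.42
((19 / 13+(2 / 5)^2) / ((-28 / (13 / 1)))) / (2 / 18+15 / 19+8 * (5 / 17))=-1531989 / 6620600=-0.23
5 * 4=20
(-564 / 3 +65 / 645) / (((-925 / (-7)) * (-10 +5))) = 169673 / 596625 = 0.28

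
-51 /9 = -17 /3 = -5.67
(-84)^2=7056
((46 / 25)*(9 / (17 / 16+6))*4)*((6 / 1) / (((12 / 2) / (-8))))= -211968 / 2825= -75.03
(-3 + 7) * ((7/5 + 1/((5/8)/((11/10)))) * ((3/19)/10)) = 0.20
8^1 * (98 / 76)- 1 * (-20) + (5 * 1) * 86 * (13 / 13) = 8746 / 19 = 460.32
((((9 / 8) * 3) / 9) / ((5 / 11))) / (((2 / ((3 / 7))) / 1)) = 99 / 560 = 0.18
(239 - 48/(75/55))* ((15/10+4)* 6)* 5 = 33627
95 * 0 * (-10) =0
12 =12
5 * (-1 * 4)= -20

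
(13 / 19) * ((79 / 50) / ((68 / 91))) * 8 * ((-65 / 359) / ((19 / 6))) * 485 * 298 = -210714507276 / 2203183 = -95640.95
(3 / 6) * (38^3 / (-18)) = -1524.22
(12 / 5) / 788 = 3 / 985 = 0.00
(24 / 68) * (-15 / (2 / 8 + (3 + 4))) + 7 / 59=-17789 / 29087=-0.61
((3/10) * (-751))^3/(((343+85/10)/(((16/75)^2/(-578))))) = 40662216096/15872421875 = 2.56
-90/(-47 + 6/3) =2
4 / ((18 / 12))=8 / 3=2.67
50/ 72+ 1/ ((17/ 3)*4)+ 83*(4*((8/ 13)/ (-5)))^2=13481201/ 646425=20.86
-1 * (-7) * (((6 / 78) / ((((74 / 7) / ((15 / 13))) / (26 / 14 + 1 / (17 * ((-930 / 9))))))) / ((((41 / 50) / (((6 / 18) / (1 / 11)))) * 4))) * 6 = 395523975 / 540434284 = 0.73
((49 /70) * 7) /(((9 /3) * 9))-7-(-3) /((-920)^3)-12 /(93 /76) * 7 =-49184348015311 /651761856000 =-75.46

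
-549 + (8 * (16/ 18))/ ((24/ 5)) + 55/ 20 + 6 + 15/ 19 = -537.98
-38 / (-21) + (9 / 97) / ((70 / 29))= 1.85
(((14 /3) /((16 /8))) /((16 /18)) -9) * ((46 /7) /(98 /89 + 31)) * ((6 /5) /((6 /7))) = -104397 /57140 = -1.83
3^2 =9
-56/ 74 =-28/ 37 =-0.76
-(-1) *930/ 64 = 465/ 32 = 14.53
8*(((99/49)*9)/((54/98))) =264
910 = 910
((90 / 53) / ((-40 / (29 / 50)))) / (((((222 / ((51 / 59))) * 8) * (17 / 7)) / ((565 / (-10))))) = 206451 / 740473600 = 0.00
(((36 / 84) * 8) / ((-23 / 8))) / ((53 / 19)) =-3648 / 8533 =-0.43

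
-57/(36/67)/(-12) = 1273/144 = 8.84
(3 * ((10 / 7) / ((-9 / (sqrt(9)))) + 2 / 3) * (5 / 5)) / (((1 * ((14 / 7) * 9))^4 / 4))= 1 / 45927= 0.00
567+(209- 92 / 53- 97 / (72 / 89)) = 2497043 / 3816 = 654.36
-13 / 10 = -1.30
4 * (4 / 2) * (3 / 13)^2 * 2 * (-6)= -864 / 169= -5.11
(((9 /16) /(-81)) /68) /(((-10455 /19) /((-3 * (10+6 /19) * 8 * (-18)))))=49 /59245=0.00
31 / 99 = 0.31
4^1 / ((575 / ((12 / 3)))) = 16 / 575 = 0.03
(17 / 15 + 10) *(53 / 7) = 8851 / 105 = 84.30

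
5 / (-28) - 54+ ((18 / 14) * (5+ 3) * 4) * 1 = -13.04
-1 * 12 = -12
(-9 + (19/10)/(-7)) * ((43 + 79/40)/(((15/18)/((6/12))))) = -500379/2000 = -250.19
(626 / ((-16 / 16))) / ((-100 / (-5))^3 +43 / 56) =-35056 / 448043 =-0.08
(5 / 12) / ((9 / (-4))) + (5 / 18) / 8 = -65 / 432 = -0.15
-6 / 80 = -3 / 40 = -0.08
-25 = -25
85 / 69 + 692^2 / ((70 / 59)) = 974730647 / 2415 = 403615.17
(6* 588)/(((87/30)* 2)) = 17640/29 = 608.28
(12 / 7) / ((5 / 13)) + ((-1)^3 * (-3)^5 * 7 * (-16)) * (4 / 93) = -1166.12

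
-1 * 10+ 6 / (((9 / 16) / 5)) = 130 / 3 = 43.33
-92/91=-1.01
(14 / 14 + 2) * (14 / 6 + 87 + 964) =3160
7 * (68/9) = 476/9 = 52.89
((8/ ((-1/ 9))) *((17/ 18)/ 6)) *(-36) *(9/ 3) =1224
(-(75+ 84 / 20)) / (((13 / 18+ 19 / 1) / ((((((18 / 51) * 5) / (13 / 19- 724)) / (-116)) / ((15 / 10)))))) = -5016 / 89082635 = -0.00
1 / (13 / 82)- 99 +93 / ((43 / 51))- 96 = -43820 / 559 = -78.39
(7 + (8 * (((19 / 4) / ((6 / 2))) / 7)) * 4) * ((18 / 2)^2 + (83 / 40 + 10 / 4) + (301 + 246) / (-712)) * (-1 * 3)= -11283961 / 3115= -3622.46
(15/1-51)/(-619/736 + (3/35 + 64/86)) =39876480/12331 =3233.84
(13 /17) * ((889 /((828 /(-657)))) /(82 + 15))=-843661 /151708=-5.56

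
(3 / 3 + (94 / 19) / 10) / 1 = 142 / 95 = 1.49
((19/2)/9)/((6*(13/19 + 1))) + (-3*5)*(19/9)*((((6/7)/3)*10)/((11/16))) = -34993003/266112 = -131.50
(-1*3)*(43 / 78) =-43 / 26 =-1.65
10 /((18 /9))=5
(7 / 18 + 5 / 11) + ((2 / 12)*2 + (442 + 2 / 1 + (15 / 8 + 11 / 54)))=1062679 / 2376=447.26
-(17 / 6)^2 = -289 / 36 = -8.03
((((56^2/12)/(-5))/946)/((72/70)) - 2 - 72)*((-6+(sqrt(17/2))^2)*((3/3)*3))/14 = -1182175/29799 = -39.67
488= 488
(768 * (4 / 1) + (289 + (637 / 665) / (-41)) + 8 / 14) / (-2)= -45826304 / 27265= -1680.77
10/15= 2/3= 0.67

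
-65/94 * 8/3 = -260/141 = -1.84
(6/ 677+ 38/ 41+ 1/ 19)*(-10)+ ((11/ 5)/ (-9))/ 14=-9.90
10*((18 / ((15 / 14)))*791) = 132888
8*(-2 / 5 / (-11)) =0.29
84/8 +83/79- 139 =-20137/158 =-127.45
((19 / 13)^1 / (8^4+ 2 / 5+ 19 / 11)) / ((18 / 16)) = 440 / 1387971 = 0.00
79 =79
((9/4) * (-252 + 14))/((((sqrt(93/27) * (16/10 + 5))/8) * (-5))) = 69.95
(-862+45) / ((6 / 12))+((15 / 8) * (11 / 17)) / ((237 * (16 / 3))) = -280890971 / 171904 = -1634.00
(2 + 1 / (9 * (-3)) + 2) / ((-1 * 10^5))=-0.00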